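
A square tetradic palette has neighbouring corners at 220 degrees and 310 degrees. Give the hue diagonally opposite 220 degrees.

A square tetradic scheme places four hues 90° apart; opposite corners are 180° apart.
220 + 180 = 400 → 400 − 360 = 40°

40°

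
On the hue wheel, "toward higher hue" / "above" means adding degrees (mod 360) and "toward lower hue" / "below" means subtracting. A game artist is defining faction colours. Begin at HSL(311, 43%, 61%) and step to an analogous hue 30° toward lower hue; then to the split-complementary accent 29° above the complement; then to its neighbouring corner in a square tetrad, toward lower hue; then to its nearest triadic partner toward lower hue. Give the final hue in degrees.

280°

311 − 30 = 281°   (analog 30° ↓)
281 + 209 = 490 → 490 − 360 = 130°   (split-comp 29° ↑)
130 − 90 = 40°   (square ↓)
40 − 120 = -80 → -80 + 360 = 280°   (triadic ↓)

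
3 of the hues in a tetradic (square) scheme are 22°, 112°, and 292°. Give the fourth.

A square tetradic scheme places four hues every 90°.
The full set through 22° is {22°, 112°, 202°, 292°}.
Given {22°, 112°, 292°}, the missing hue is 202°.

202°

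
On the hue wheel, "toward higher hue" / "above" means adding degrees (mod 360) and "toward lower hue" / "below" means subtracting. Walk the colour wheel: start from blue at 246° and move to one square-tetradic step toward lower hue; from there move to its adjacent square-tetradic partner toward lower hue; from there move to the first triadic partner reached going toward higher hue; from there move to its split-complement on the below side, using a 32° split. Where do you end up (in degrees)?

334°

square ↓ −90°: 246 − 90 = 156°
square ↓ −90°: 156 − 90 = 66°
triadic ↑ +120°: 66 + 120 = 186°
split-comp 32° ↓ +148°: 186 + 148 = 334°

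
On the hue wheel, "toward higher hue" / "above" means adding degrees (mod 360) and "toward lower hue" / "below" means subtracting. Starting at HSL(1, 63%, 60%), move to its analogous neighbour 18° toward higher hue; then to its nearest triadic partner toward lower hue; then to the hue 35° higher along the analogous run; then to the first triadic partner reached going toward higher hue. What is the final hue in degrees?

54°

+18° (analog 18° ↑): 1 + 18 = 19°
−120° (triadic ↓): 19 − 120 = -101 → -101 + 360 = 259°
+35° (analog 35° ↑): 259 + 35 = 294°
+120° (triadic ↑): 294 + 120 = 414 → 414 − 360 = 54°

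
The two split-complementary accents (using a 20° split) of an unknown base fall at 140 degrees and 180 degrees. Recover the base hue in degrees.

The accents sit 20° either side of the complement, so the complement is their short-arc midpoint on the wheel.
Short-arc midpoint of 140° and 180°: 160°.
Base is 180° from the complement: 160 − 180 = -20 → -20 + 360 = 340°

340°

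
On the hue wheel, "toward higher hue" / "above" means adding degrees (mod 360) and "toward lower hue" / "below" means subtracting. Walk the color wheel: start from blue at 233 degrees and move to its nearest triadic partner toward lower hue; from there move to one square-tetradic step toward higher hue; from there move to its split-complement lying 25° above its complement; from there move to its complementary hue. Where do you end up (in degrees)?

228°

−120° (triadic ↓): 233 − 120 = 113°
+90° (square ↑): 113 + 90 = 203°
+205° (split-comp 25° ↑): 203 + 205 = 408 → 408 − 360 = 48°
+180° (complement): 48 + 180 = 228°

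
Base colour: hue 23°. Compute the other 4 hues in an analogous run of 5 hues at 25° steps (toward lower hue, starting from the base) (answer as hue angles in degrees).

358°, 333°, 308°, and 283°

Analogous hues sit every 25° along the wheel.
23 − 25 = -2 → -2 + 360 = 358°
23 − 50 = -27 → -27 + 360 = 333°
23 − 75 = -52 → -52 + 360 = 308°
23 − 100 = -77 → -77 + 360 = 283°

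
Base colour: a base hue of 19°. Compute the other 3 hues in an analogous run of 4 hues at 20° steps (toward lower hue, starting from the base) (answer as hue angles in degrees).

Analogous hues sit every 20° along the wheel.
19 − 20 = -1 → -1 + 360 = 359°
19 − 40 = -21 → -21 + 360 = 339°
19 − 60 = -41 → -41 + 360 = 319°

359°, 339° and 319°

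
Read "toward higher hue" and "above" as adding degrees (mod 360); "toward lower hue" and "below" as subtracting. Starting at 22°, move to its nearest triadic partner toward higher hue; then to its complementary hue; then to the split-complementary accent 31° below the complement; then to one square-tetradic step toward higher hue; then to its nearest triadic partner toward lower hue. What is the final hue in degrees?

+120° (triadic ↑): 22 + 120 = 142°
+180° (complement): 142 + 180 = 322°
+149° (split-comp 31° ↓): 322 + 149 = 471 → 471 − 360 = 111°
+90° (square ↑): 111 + 90 = 201°
−120° (triadic ↓): 201 − 120 = 81°

81°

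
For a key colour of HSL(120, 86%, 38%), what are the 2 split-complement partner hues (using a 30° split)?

270° and 330°

Split-complementary hues sit 30° either side of the complement.
Complement of 120 degrees: 120 + 180 = 300°
300 − 30 = 270°
300 + 30 = 330°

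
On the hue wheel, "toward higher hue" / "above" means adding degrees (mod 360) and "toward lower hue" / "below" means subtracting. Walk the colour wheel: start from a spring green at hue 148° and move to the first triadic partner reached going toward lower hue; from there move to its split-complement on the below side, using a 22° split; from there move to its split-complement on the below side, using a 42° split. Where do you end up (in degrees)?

148 − 120 = 28°   (triadic ↓)
28 + 158 = 186°   (split-comp 22° ↓)
186 + 138 = 324°   (split-comp 42° ↓)

324°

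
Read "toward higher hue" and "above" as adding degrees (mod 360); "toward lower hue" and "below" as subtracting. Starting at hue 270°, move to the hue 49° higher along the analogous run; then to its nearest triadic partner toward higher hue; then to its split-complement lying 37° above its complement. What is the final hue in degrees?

296°

analog 49° ↑ +49°: 270 + 49 = 319°
triadic ↑ +120°: 319 + 120 = 439 → 439 − 360 = 79°
split-comp 37° ↑ +217°: 79 + 217 = 296°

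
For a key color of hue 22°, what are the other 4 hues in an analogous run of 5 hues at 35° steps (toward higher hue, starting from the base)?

57°, 92°, 127°, 162°

Analogous hues sit every 35° along the wheel.
22 + 35 = 57°
22 + 70 = 92°
22 + 105 = 127°
22 + 140 = 162°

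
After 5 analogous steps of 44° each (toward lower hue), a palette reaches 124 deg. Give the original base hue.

344°

5 steps of 44° (toward lower hue) give a net shift of −220°.
Start = end − shift: 124 + 220 = 344°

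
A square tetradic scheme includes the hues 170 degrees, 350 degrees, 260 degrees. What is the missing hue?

A square tetradic scheme places four hues every 90°.
The full set through 170° is {80°, 170°, 260°, 350°}.
Given {170°, 260°, 350°}, the missing hue is 80°.

80°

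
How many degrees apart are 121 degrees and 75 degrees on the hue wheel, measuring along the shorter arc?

|121 − 75| = 46.
46 ≤ 180, so the shorter arc is 46°.

46°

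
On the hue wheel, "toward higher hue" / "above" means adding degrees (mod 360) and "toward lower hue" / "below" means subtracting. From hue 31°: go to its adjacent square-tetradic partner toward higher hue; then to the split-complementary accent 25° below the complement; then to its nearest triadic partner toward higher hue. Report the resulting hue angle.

36°

square ↑ +90°: 31 + 90 = 121°
split-comp 25° ↓ +155°: 121 + 155 = 276°
triadic ↑ +120°: 276 + 120 = 396 → 396 − 360 = 36°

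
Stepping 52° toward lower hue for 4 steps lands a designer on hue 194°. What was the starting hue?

42°

4 steps of 52° (toward lower hue) give a net shift of −208°.
Start = end − shift: 194 + 208 = 402 → 402 − 360 = 42°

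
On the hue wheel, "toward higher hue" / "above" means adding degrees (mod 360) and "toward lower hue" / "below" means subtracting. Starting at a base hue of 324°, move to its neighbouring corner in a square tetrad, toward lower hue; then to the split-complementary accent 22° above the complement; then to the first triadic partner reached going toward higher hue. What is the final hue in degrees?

square ↓ −90°: 324 − 90 = 234°
split-comp 22° ↑ +202°: 234 + 202 = 436 → 436 − 360 = 76°
triadic ↑ +120°: 76 + 120 = 196°

196°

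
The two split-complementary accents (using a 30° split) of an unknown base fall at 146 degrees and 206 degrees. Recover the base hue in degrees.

356°

The accents sit 30° either side of the complement, so the complement is their short-arc midpoint on the wheel.
Short-arc midpoint of 146° and 206°: 176°.
Base is 180° from the complement: 176 − 180 = -4 → -4 + 360 = 356°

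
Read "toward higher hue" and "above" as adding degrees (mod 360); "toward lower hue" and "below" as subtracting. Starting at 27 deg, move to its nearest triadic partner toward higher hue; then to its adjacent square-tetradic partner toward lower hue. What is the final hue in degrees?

triadic ↑ +120°: 27 + 120 = 147°
square ↓ −90°: 147 − 90 = 57°

57°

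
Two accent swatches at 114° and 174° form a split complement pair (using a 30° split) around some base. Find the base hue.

324°

The accents sit 30° either side of the complement, so the complement is their short-arc midpoint on the wheel.
Short-arc midpoint of 114° and 174°: 144°.
Base is 180° from the complement: 144 − 180 = -36 → -36 + 360 = 324°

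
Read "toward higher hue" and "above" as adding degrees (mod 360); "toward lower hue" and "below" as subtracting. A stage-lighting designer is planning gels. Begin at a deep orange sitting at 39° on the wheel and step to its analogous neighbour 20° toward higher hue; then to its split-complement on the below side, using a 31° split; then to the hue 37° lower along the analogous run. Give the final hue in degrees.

analog 20° ↑ +20°: 39 + 20 = 59°
split-comp 31° ↓ +149°: 59 + 149 = 208°
analog 37° ↓ −37°: 208 − 37 = 171°

171°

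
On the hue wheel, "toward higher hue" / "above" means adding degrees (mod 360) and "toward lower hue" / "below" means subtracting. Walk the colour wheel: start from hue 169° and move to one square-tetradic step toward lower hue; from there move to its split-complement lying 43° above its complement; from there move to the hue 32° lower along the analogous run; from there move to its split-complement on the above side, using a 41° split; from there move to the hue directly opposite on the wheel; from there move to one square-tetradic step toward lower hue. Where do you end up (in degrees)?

square ↓ −90°: 169 − 90 = 79°
split-comp 43° ↑ +223°: 79 + 223 = 302°
analog 32° ↓ −32°: 302 − 32 = 270°
split-comp 41° ↑ +221°: 270 + 221 = 491 → 491 − 360 = 131°
complement +180°: 131 + 180 = 311°
square ↓ −90°: 311 − 90 = 221°

221°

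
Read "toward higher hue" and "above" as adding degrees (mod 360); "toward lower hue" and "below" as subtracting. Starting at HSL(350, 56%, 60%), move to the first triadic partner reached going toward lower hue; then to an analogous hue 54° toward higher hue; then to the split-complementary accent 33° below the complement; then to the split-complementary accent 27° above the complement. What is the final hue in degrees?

−120° (triadic ↓): 350 − 120 = 230°
+54° (analog 54° ↑): 230 + 54 = 284°
+147° (split-comp 33° ↓): 284 + 147 = 431 → 431 − 360 = 71°
+207° (split-comp 27° ↑): 71 + 207 = 278°

278°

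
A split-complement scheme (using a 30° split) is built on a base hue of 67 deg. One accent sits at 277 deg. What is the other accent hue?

Split-complementary hues sit 30° either side of the complement.
Complement of the base 67°: 67 + 180 = 247°
The given accent 277° is 30° one side of 247°; the other accent sits 30° the other side: 247 − 30 = 217°

217°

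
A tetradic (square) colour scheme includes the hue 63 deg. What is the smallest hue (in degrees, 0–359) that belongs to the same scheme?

A square tetradic scheme places four hues every 90°.
The full set through 63° is {63°, 153°, 243°, 333°}.

63°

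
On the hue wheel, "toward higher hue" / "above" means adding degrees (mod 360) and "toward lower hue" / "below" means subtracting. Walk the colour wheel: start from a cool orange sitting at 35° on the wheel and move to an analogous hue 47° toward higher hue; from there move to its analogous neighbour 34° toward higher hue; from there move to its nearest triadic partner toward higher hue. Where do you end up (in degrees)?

analog 47° ↑ +47°: 35 + 47 = 82°
analog 34° ↑ +34°: 82 + 34 = 116°
triadic ↑ +120°: 116 + 120 = 236°

236°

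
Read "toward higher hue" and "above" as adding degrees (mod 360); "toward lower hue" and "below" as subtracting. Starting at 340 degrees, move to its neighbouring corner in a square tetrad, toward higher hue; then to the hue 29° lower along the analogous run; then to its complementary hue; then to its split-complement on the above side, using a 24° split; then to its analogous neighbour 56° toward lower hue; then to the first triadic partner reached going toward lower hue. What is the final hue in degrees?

340 + 90 = 430 → 430 − 360 = 70°   (square ↑)
70 − 29 = 41°   (analog 29° ↓)
41 + 180 = 221°   (complement)
221 + 204 = 425 → 425 − 360 = 65°   (split-comp 24° ↑)
65 − 56 = 9°   (analog 56° ↓)
9 − 120 = -111 → -111 + 360 = 249°   (triadic ↓)

249°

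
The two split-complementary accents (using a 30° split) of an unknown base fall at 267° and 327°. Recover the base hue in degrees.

The accents sit 30° either side of the complement, so the complement is their short-arc midpoint on the wheel.
Short-arc midpoint of 267° and 327°: 297°.
Base is 180° from the complement: 297 − 180 = 117°

117°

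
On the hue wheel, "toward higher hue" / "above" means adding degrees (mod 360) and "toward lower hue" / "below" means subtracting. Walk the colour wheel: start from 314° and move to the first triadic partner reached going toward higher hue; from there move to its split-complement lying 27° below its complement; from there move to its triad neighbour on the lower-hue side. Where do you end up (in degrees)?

107°

+120° (triadic ↑): 314 + 120 = 434 → 434 − 360 = 74°
+153° (split-comp 27° ↓): 74 + 153 = 227°
−120° (triadic ↓): 227 − 120 = 107°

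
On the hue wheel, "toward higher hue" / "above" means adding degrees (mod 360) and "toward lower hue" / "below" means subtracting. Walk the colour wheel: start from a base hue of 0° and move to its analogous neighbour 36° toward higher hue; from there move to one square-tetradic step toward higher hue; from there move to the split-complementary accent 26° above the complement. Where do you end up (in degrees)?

332°

+36° (analog 36° ↑): 0 + 36 = 36°
+90° (square ↑): 36 + 90 = 126°
+206° (split-comp 26° ↑): 126 + 206 = 332°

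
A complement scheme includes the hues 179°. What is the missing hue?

The complement sits 180° across the wheel.
The full set through 179° is {179°, 359°}.
Given {179°}, the missing hue is 359°.

359°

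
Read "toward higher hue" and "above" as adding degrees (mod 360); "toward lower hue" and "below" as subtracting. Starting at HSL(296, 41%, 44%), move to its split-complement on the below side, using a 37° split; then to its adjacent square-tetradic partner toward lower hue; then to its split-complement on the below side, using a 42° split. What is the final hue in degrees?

296 + 143 = 439 → 439 − 360 = 79°   (split-comp 37° ↓)
79 − 90 = -11 → -11 + 360 = 349°   (square ↓)
349 + 138 = 487 → 487 − 360 = 127°   (split-comp 42° ↓)

127°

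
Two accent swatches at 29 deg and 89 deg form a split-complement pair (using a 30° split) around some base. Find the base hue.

The accents sit 30° either side of the complement, so the complement is their short-arc midpoint on the wheel.
Short-arc midpoint of 29° and 89°: 59°.
Base is 180° from the complement: 59 − 180 = -121 → -121 + 360 = 239°

239°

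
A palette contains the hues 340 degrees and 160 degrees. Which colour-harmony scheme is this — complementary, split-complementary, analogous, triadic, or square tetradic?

Sort the hues: 160°, 340°.
Successive gaps around the wheel: 180°, 180°.
Two hues 180° apart are complementary.

complementary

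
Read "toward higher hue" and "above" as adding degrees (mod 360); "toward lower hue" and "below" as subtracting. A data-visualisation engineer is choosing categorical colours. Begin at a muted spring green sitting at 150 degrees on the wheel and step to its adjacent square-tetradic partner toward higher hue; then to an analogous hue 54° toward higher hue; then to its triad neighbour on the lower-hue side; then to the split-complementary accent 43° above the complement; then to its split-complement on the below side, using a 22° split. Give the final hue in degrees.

+90° (square ↑): 150 + 90 = 240°
+54° (analog 54° ↑): 240 + 54 = 294°
−120° (triadic ↓): 294 − 120 = 174°
+223° (split-comp 43° ↑): 174 + 223 = 397 → 397 − 360 = 37°
+158° (split-comp 22° ↓): 37 + 158 = 195°

195°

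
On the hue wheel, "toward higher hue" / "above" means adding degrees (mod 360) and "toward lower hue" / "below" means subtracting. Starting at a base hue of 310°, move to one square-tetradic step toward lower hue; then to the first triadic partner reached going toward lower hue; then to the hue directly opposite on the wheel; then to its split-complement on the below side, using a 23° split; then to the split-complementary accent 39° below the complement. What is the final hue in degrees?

218°

−90° (square ↓): 310 − 90 = 220°
−120° (triadic ↓): 220 − 120 = 100°
+180° (complement): 100 + 180 = 280°
+157° (split-comp 23° ↓): 280 + 157 = 437 → 437 − 360 = 77°
+141° (split-comp 39° ↓): 77 + 141 = 218°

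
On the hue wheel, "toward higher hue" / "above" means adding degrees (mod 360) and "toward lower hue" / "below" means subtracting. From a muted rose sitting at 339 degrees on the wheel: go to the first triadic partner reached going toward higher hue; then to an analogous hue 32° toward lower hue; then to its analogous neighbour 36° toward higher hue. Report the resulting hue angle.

103°

triadic ↑ +120°: 339 + 120 = 459 → 459 − 360 = 99°
analog 32° ↓ −32°: 99 − 32 = 67°
analog 36° ↑ +36°: 67 + 36 = 103°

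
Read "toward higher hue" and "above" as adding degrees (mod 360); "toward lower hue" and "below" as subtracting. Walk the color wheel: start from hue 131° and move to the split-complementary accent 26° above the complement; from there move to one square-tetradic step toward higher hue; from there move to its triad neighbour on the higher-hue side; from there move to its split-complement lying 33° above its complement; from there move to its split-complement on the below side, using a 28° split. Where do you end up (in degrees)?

131 + 206 = 337°   (split-comp 26° ↑)
337 + 90 = 427 → 427 − 360 = 67°   (square ↑)
67 + 120 = 187°   (triadic ↑)
187 + 213 = 400 → 400 − 360 = 40°   (split-comp 33° ↑)
40 + 152 = 192°   (split-comp 28° ↓)

192°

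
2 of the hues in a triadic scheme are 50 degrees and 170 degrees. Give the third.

A triad places three hues 120° apart.
The full set through 50° is {50°, 170°, 290°}.
Given {50°, 170°}, the missing hue is 290°.

290°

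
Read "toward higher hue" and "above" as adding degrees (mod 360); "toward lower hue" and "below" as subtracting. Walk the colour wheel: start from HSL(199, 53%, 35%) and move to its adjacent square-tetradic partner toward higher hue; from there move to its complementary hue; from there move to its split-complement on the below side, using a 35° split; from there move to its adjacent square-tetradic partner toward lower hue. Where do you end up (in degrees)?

199 + 90 = 289°   (square ↑)
289 + 180 = 469 → 469 − 360 = 109°   (complement)
109 + 145 = 254°   (split-comp 35° ↓)
254 − 90 = 164°   (square ↓)

164°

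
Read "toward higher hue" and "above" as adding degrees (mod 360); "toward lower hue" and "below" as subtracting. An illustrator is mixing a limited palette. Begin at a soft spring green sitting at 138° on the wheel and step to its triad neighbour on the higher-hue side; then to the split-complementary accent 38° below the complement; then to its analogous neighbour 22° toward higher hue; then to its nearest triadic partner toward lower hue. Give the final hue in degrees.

302°

triadic ↑ +120°: 138 + 120 = 258°
split-comp 38° ↓ +142°: 258 + 142 = 400 → 400 − 360 = 40°
analog 22° ↑ +22°: 40 + 22 = 62°
triadic ↓ −120°: 62 − 120 = -58 → -58 + 360 = 302°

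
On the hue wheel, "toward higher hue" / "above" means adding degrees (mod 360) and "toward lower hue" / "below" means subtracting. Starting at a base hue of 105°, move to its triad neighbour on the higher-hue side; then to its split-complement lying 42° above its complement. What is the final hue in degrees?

87°

triadic ↑ +120°: 105 + 120 = 225°
split-comp 42° ↑ +222°: 225 + 222 = 447 → 447 − 360 = 87°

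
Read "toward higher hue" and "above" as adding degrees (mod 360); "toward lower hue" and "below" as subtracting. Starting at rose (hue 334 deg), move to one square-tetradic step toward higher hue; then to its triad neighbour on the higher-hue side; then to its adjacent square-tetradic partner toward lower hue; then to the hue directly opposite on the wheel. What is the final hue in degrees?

274°

square ↑ +90°: 334 + 90 = 424 → 424 − 360 = 64°
triadic ↑ +120°: 64 + 120 = 184°
square ↓ −90°: 184 − 90 = 94°
complement +180°: 94 + 180 = 274°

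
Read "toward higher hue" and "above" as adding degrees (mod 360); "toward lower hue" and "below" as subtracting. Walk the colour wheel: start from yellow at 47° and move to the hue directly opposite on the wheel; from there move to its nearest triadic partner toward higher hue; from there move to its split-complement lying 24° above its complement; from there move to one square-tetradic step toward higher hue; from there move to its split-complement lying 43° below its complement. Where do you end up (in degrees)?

58°

47 + 180 = 227°   (complement)
227 + 120 = 347°   (triadic ↑)
347 + 204 = 551 → 551 − 360 = 191°   (split-comp 24° ↑)
191 + 90 = 281°   (square ↑)
281 + 137 = 418 → 418 − 360 = 58°   (split-comp 43° ↓)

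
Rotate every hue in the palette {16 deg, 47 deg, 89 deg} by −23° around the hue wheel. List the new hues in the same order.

353°, 24°, 66°

16 − 23 = -7 → -7 + 360 = 353°
47 − 23 = 24°
89 − 23 = 66°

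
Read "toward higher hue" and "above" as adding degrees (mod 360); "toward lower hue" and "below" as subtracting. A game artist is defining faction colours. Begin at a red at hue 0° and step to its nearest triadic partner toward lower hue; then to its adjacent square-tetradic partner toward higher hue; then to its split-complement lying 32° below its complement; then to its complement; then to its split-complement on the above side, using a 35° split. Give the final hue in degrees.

153°

triadic ↓ −120°: 0 − 120 = -120 → -120 + 360 = 240°
square ↑ +90°: 240 + 90 = 330°
split-comp 32° ↓ +148°: 330 + 148 = 478 → 478 − 360 = 118°
complement +180°: 118 + 180 = 298°
split-comp 35° ↑ +215°: 298 + 215 = 513 → 513 − 360 = 153°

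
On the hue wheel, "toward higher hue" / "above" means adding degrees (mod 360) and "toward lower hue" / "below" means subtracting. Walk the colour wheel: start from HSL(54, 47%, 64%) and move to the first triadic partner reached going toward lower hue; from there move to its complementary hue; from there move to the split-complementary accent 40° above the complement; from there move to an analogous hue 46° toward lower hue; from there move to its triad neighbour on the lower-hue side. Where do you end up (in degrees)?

168°

triadic ↓ −120°: 54 − 120 = -66 → -66 + 360 = 294°
complement +180°: 294 + 180 = 474 → 474 − 360 = 114°
split-comp 40° ↑ +220°: 114 + 220 = 334°
analog 46° ↓ −46°: 334 − 46 = 288°
triadic ↓ −120°: 288 − 120 = 168°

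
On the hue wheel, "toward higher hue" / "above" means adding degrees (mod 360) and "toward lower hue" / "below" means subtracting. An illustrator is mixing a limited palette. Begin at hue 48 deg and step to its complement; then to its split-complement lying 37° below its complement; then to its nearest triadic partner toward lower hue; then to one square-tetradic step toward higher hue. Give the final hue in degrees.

341°

48 + 180 = 228°   (complement)
228 + 143 = 371 → 371 − 360 = 11°   (split-comp 37° ↓)
11 − 120 = -109 → -109 + 360 = 251°   (triadic ↓)
251 + 90 = 341°   (square ↑)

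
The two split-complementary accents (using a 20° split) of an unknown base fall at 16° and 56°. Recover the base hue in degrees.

216°

The accents sit 20° either side of the complement, so the complement is their short-arc midpoint on the wheel.
Short-arc midpoint of 16° and 56°: 36°.
Base is 180° from the complement: 36 − 180 = -144 → -144 + 360 = 216°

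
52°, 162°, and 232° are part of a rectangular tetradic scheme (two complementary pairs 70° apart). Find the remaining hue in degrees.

342°

A rectangular tetradic uses two complementary pairs 70° apart: offsets 0°, 70°, 180°, 250°.
Among {52°, 162°, 232°}, 52° and 232° are a 180° pair.
The remaining hue 162° needs its own complement: 162 + 180 = 342°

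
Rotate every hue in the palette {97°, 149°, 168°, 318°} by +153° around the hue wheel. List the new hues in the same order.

97 + 153 = 250°
149 + 153 = 302°
168 + 153 = 321°
318 + 153 = 471 → 471 − 360 = 111°

250°, 302°, 321°, 111°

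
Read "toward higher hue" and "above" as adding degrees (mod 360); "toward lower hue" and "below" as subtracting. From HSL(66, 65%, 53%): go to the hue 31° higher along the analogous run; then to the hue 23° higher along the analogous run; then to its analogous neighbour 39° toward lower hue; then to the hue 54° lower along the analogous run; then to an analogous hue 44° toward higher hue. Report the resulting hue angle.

71°

66 + 31 = 97°   (analog 31° ↑)
97 + 23 = 120°   (analog 23° ↑)
120 − 39 = 81°   (analog 39° ↓)
81 − 54 = 27°   (analog 54° ↓)
27 + 44 = 71°   (analog 44° ↑)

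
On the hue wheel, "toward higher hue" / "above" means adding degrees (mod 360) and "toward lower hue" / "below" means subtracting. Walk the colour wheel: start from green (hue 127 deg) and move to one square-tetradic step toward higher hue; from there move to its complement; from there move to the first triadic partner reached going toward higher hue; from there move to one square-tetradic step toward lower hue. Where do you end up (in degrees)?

67°

127 + 90 = 217°   (square ↑)
217 + 180 = 397 → 397 − 360 = 37°   (complement)
37 + 120 = 157°   (triadic ↑)
157 − 90 = 67°   (square ↓)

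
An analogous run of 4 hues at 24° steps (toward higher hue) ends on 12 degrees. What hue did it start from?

300°

3 steps of 24° (toward higher hue) give a net shift of +72°.
Start = end − shift: 12 − 72 = -60 → -60 + 360 = 300°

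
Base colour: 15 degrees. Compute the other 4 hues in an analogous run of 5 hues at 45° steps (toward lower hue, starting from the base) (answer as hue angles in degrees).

330°, 285°, 240°, 195°

Analogous hues sit every 45° along the wheel.
15 − 45 = -30 → -30 + 360 = 330°
15 − 90 = -75 → -75 + 360 = 285°
15 − 135 = -120 → -120 + 360 = 240°
15 − 180 = -165 → -165 + 360 = 195°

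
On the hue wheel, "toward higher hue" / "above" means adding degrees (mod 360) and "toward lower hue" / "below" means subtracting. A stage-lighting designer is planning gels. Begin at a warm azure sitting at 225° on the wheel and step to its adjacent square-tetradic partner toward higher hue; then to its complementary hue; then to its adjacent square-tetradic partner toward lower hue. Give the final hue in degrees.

45°

225 + 90 = 315°   (square ↑)
315 + 180 = 495 → 495 − 360 = 135°   (complement)
135 − 90 = 45°   (square ↓)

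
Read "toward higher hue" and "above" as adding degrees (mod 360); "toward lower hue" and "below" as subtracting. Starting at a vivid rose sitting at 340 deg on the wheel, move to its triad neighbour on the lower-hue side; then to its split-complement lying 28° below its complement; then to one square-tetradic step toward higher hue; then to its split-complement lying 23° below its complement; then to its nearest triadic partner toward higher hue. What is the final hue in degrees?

−120° (triadic ↓): 340 − 120 = 220°
+152° (split-comp 28° ↓): 220 + 152 = 372 → 372 − 360 = 12°
+90° (square ↑): 12 + 90 = 102°
+157° (split-comp 23° ↓): 102 + 157 = 259°
+120° (triadic ↑): 259 + 120 = 379 → 379 − 360 = 19°

19°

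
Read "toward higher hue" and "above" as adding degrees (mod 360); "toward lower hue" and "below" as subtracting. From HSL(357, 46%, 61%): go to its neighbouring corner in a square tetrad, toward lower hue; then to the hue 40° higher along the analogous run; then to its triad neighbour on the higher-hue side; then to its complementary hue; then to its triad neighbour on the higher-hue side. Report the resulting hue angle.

7°

−90° (square ↓): 357 − 90 = 267°
+40° (analog 40° ↑): 267 + 40 = 307°
+120° (triadic ↑): 307 + 120 = 427 → 427 − 360 = 67°
+180° (complement): 67 + 180 = 247°
+120° (triadic ↑): 247 + 120 = 367 → 367 − 360 = 7°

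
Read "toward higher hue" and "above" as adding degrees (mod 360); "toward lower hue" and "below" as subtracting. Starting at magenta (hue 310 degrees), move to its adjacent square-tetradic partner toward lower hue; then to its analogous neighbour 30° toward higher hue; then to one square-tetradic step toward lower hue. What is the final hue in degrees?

square ↓ −90°: 310 − 90 = 220°
analog 30° ↑ +30°: 220 + 30 = 250°
square ↓ −90°: 250 − 90 = 160°

160°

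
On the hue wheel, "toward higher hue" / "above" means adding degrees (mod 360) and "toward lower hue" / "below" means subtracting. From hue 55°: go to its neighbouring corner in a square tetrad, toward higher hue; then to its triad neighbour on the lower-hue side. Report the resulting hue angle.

25°

55 + 90 = 145°   (square ↑)
145 − 120 = 25°   (triadic ↓)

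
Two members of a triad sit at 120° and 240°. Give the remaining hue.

A triad spaces three hues 120° apart.
The full set is {0°, 120°, 240°}.

0°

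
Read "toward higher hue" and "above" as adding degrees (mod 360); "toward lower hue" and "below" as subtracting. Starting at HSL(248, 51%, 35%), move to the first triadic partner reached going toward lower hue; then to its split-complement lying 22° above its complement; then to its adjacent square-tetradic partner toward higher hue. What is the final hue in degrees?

60°

triadic ↓ −120°: 248 − 120 = 128°
split-comp 22° ↑ +202°: 128 + 202 = 330°
square ↑ +90°: 330 + 90 = 420 → 420 − 360 = 60°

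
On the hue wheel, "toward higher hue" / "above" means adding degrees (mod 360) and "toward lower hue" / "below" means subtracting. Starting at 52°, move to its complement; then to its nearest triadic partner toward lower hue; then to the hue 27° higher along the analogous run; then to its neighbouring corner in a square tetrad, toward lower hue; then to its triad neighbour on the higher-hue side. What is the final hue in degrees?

169°

52 + 180 = 232°   (complement)
232 − 120 = 112°   (triadic ↓)
112 + 27 = 139°   (analog 27° ↑)
139 − 90 = 49°   (square ↓)
49 + 120 = 169°   (triadic ↑)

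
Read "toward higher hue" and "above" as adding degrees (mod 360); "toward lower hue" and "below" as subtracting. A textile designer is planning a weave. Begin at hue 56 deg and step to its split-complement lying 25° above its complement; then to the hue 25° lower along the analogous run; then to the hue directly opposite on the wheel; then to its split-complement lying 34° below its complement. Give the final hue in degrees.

split-comp 25° ↑ +205°: 56 + 205 = 261°
analog 25° ↓ −25°: 261 − 25 = 236°
complement +180°: 236 + 180 = 416 → 416 − 360 = 56°
split-comp 34° ↓ +146°: 56 + 146 = 202°

202°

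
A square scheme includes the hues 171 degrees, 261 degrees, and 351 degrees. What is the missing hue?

A square tetradic scheme places four hues every 90°.
The full set through 171° is {81°, 171°, 261°, 351°}.
Given {171°, 261°, 351°}, the missing hue is 81°.

81°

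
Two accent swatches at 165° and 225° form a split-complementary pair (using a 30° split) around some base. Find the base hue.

15°

The accents sit 30° either side of the complement, so the complement is their short-arc midpoint on the wheel.
Short-arc midpoint of 165° and 225°: 195°.
Base is 180° from the complement: 195 − 180 = 15°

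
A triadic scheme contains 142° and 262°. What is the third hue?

A triad spaces three hues 120° apart.
The full set is {22°, 142°, 262°}.

22°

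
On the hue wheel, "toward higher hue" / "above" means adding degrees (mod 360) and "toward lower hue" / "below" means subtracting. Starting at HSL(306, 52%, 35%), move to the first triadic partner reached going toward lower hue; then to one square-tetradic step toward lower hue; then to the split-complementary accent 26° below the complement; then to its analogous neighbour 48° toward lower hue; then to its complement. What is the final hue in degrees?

22°

triadic ↓ −120°: 306 − 120 = 186°
square ↓ −90°: 186 − 90 = 96°
split-comp 26° ↓ +154°: 96 + 154 = 250°
analog 48° ↓ −48°: 250 − 48 = 202°
complement +180°: 202 + 180 = 382 → 382 − 360 = 22°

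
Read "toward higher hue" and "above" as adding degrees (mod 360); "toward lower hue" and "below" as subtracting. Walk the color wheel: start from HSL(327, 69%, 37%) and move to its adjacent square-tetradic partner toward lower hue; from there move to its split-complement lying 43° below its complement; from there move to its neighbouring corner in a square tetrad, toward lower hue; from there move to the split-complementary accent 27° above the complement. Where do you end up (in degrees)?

square ↓ −90°: 327 − 90 = 237°
split-comp 43° ↓ +137°: 237 + 137 = 374 → 374 − 360 = 14°
square ↓ −90°: 14 − 90 = -76 → -76 + 360 = 284°
split-comp 27° ↑ +207°: 284 + 207 = 491 → 491 − 360 = 131°

131°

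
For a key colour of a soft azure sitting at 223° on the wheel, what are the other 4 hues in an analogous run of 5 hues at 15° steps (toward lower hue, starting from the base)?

Analogous hues sit every 15° along the wheel.
223 − 15 = 208°
223 − 30 = 193°
223 − 45 = 178°
223 − 60 = 163°

208°, 193°, 178°, 163°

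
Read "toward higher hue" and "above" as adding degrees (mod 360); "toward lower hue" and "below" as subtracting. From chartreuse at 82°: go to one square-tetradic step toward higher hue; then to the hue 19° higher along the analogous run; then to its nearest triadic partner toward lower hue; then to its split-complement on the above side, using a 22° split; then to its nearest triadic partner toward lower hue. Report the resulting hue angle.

153°

square ↑ +90°: 82 + 90 = 172°
analog 19° ↑ +19°: 172 + 19 = 191°
triadic ↓ −120°: 191 − 120 = 71°
split-comp 22° ↑ +202°: 71 + 202 = 273°
triadic ↓ −120°: 273 − 120 = 153°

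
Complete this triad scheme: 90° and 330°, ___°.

210°

A triad places three hues 120° apart.
The full set through 90° is {90°, 210°, 330°}.
Given {90°, 330°}, the missing hue is 210°.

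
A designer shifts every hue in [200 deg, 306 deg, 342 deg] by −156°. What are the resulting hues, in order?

200 − 156 = 44°
306 − 156 = 150°
342 − 156 = 186°

44°, 150°, 186°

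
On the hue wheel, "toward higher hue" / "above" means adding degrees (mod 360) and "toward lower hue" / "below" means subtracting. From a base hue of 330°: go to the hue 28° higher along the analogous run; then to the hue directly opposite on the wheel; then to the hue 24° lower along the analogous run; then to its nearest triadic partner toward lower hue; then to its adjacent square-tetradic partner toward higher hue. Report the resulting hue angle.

analog 28° ↑ +28°: 330 + 28 = 358°
complement +180°: 358 + 180 = 538 → 538 − 360 = 178°
analog 24° ↓ −24°: 178 − 24 = 154°
triadic ↓ −120°: 154 − 120 = 34°
square ↑ +90°: 34 + 90 = 124°

124°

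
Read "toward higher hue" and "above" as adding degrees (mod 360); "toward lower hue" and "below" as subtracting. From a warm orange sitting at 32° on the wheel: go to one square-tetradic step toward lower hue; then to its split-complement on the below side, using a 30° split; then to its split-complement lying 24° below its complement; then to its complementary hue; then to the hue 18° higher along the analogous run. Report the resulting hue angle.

−90° (square ↓): 32 − 90 = -58 → -58 + 360 = 302°
+150° (split-comp 30° ↓): 302 + 150 = 452 → 452 − 360 = 92°
+156° (split-comp 24° ↓): 92 + 156 = 248°
+180° (complement): 248 + 180 = 428 → 428 − 360 = 68°
+18° (analog 18° ↑): 68 + 18 = 86°

86°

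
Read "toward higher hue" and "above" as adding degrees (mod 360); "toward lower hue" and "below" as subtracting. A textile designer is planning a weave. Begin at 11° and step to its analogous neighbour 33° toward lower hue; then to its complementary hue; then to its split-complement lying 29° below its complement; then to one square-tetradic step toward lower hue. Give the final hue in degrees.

219°

11 − 33 = -22 → -22 + 360 = 338°   (analog 33° ↓)
338 + 180 = 518 → 518 − 360 = 158°   (complement)
158 + 151 = 309°   (split-comp 29° ↓)
309 − 90 = 219°   (square ↓)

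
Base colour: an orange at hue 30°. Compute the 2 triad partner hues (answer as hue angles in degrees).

30 + 120 = 150°
30 + 240 = 270°

150° and 270°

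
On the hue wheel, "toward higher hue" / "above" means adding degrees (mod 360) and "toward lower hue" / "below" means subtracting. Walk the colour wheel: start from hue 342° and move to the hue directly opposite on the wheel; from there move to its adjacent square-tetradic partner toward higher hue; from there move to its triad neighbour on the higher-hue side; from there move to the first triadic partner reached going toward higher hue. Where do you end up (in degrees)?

+180° (complement): 342 + 180 = 522 → 522 − 360 = 162°
+90° (square ↑): 162 + 90 = 252°
+120° (triadic ↑): 252 + 120 = 372 → 372 − 360 = 12°
+120° (triadic ↑): 12 + 120 = 132°

132°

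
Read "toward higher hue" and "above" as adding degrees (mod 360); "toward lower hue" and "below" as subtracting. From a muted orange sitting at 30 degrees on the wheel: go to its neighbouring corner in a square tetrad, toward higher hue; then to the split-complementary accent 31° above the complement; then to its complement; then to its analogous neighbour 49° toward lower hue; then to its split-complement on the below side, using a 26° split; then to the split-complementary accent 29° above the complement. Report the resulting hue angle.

30 + 90 = 120°   (square ↑)
120 + 211 = 331°   (split-comp 31° ↑)
331 + 180 = 511 → 511 − 360 = 151°   (complement)
151 − 49 = 102°   (analog 49° ↓)
102 + 154 = 256°   (split-comp 26° ↓)
256 + 209 = 465 → 465 − 360 = 105°   (split-comp 29° ↑)

105°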